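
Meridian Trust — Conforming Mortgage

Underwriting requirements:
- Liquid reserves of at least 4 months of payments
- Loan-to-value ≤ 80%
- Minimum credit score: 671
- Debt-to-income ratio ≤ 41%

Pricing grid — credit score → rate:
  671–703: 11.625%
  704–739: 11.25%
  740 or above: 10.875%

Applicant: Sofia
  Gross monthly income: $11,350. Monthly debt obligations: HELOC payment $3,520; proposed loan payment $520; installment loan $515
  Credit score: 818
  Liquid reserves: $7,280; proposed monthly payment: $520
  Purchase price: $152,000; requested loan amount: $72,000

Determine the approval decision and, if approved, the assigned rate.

Approved at 10.875%

Credit score 818 ≥ 671 (meets minimum)
Reserves = 7,280/520 = 14.0 months ≥ 4
Total monthly debts = (3,520 + 520 + 515) = 4,555. Debt-to-income = 4,555/11,350 = 40.1% — meets 41% limit
LTV: 72,000 ÷ 152,000 = 47.4%, within 80% cap
All requirements met. Score 818 falls in the 740 or above tier → 10.875%.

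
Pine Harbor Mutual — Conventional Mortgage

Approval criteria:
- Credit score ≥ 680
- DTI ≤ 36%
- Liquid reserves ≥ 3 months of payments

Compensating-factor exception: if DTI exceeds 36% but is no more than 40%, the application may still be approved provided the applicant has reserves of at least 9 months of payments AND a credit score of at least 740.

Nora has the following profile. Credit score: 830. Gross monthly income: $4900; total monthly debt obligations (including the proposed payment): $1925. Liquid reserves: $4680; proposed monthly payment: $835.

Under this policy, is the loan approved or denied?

Credit score 830 ≥ 680 (meets base)
DTI = 1,925/4,900 = 39.3% > 36% — standard DTI limit exceeded.
Reserves = 4,680/835 = 5.6 months ≥ 3
39.3% falls in the override range (36%–40%), so the compensating-factor test applies.
Override check — reserves: 5.6 mo (short of 9); score: 830 (ok).
Override conditions not both satisfied; exception does not apply.

Denied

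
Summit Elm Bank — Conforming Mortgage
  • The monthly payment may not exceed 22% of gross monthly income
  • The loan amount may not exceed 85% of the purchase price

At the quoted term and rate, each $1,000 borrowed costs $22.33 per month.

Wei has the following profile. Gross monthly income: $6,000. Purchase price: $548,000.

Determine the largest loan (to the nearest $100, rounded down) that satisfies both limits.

Payment cap: 22% × $6,000 = $1,320/month.
At $22.33 per $1,000, that supports 1,320/22.33 × 1,000 ≈ $59,113 → $59,100.
LTV cap: 85% × $548,000 = $465,800 → $465,800.
Binding constraint: payment-to-income.

$59,100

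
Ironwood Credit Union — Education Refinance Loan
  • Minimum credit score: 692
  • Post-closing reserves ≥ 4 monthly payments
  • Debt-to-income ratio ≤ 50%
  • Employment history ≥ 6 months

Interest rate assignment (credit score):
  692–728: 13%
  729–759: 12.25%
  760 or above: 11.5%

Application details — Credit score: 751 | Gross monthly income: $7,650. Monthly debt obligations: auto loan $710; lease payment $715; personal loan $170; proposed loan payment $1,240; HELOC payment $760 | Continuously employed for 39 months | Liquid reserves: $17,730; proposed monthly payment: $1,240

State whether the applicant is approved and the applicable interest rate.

Approved at 12.25%

Credit score 751 ≥ 692 (meets minimum)
Employment 39 ≥ 6 months
Liquid reserves cover 17,730/1,240 = 14.3 months — ≥ 4 required
Total monthly debts = (710 + 715 + 170 + 1,240 + 760) = 3,595. DTI = 3,595/7,650 = 47% ≤ 50%
All requirements met. Score 751 falls in the 729–759 tier → 12.25%.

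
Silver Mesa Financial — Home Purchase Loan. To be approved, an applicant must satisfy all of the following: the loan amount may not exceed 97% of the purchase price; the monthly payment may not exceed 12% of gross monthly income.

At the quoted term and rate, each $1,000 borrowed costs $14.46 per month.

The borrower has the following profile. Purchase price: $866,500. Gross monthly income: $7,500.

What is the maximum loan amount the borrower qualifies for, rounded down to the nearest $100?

$62,200

Payment cap: 12% × $7,500 = $900/month.
At $14.46 per $1,000, that supports 900/14.46 × 1,000 ≈ $62,240 → $62,200.
LTV cap: 97% × $866,500 = $840,505 → $840,500.
Binding constraint: payment-to-income.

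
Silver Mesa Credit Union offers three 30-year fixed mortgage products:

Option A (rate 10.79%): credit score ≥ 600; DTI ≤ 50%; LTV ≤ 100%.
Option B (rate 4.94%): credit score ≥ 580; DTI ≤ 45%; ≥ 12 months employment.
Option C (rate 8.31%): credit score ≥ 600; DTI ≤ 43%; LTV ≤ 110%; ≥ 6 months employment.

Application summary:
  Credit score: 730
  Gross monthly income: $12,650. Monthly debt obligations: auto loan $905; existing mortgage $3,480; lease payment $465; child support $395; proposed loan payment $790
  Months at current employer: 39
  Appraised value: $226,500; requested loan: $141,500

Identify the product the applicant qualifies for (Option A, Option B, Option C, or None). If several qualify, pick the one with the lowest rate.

Total debts = (905 + 3,480 + 465 + 395 + 790) = 6,035; DTI = 6,035/12,650 = 47.7%.
LTV = 141,500/226,500 = 62.5%.
Option A: score 730 ≥ 600; DTI 47.7% ≤ 50%; LTV 62.5% ≤ 100% → qualifies.
Option B: score 730 ≥ 580; DTI 47.7% > 45%; employment 39 ≥ 12 mo → does not qualify.
Option C: score 730 ≥ 600; DTI 47.7% > 43%; LTV 62.5% ≤ 110%; employment 39 ≥ 6 mo → does not qualify.

Option A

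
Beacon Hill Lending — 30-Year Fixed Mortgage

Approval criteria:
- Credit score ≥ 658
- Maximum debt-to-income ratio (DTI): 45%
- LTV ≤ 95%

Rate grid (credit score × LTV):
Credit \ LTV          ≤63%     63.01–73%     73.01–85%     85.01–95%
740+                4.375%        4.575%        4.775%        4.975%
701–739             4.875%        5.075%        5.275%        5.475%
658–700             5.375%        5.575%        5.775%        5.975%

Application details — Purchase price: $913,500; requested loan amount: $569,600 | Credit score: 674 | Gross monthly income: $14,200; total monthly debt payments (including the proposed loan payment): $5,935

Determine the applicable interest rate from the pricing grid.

5.375%

Credit score 674 ≥ 658; DTI: 5,935 ÷ 14,200 = 41.8%, within the 45% cap
Loan-to-value = 569,600/913,500 = 62.4% — pass (95% max)
Row: 674 falls in 658–700. Column: 62.4% falls in ≤63%. Rate = 5.375%.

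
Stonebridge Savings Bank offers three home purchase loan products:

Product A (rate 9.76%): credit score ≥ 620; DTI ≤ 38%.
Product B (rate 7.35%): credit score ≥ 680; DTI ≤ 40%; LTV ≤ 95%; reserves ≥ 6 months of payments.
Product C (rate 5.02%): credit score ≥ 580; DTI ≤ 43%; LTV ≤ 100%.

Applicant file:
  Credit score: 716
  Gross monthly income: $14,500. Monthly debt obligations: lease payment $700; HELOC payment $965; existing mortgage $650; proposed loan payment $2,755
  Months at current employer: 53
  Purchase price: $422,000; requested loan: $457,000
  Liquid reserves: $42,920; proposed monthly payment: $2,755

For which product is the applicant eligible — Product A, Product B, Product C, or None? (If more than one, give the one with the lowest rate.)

Total debts = (700 + 965 + 650 + 2,755) = 5,070; DTI = 5,070/14,500 = 35%.
LTV = 457,000/422,000 = 108.3%.
Reserves = 42,920/2,755 = 15.6 months.
Product A: score 716 ≥ 620; DTI 35% ≤ 38% → qualifies.
Product B: score 716 ≥ 680; DTI 35% ≤ 40%; LTV 108.3% > 95%; reserves 15.6 ≥ 6 mo → does not qualify.
Product C: score 716 ≥ 580; DTI 35% ≤ 43%; LTV 108.3% > 100% → does not qualify.

Product A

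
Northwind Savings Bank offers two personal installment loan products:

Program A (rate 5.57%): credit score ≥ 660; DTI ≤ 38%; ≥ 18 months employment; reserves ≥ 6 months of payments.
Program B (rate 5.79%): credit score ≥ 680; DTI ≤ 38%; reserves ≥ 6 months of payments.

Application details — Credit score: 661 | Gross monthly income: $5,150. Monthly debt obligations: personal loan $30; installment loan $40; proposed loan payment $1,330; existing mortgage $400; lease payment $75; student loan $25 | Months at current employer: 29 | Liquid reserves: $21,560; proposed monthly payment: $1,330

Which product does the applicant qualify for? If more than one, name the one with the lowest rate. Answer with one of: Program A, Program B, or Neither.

Total debts = (30 + 40 + 1,330 + 400 + 75 + 25) = 1,900; DTI = 1,900/5,150 = 36.9%.
Reserves = 21,560/1,330 = 16.2 months.
Program A: score 661 ≥ 660; DTI 36.9% ≤ 38%; employment 29 ≥ 18 mo; reserves 16.2 ≥ 6 mo → qualifies.
Program B: score 661 < 680; DTI 36.9% ≤ 38%; reserves 16.2 ≥ 6 mo → does not qualify.

Program A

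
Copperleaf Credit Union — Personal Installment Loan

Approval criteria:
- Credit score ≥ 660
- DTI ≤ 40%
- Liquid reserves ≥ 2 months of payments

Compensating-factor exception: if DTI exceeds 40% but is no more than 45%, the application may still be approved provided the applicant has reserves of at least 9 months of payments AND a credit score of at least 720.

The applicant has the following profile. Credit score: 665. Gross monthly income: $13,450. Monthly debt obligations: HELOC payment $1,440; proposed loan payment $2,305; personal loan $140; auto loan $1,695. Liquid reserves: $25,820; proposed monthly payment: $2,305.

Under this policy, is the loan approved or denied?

Credit score 665 ≥ 660 (meets base)
Total debts = (1,440 + 2,305 + 140 + 1,695) = 5,580. DTI = 5,580/13,450 = 41.5% > 40% — standard DTI limit exceeded.
Liquid reserves cover 25,820/2,305 = 11.2 months — ≥ 2 required
41.5% falls in the override range (40%–45%), so the compensating-factor test applies.
Reserves 11.2 ≥ 9 months; credit score 665 < 720.
Override conditions not both satisfied; exception does not apply.

Denied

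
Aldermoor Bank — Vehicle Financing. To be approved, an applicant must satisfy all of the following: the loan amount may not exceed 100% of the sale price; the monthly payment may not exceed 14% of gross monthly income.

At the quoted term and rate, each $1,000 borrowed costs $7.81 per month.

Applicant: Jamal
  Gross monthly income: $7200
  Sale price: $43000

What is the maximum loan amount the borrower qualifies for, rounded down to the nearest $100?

Payment cap: 14% × $7,200 = $1,008/month.
At $7.81 per $1,000, that supports 1,008/7.81 × 1,000 ≈ $129,065 → $129,000.
LTV cap: 100% × $43,000 = $43,000 → $43,000.
Binding constraint: loan-to-value.

$43,000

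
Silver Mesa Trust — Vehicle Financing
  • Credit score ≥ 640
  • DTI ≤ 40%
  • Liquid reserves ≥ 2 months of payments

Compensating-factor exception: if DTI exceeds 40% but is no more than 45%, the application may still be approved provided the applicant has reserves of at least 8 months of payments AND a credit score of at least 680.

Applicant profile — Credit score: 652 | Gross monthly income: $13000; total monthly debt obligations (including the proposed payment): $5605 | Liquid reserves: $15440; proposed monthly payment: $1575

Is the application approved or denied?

Denied

Credit score 652 ≥ 640 (meets base)
DTI: 5,605 ÷ 13,000 = 43.1%, over the 40% base limit.
Reserves = 15,440/1,575 = 9.8 months ≥ 2
43.1% falls in the override range (40%–45%), so the compensating-factor test applies.
Reserves 9.8 ≥ 8 months; credit score 652 < 680.
Override conditions not both satisfied; exception does not apply.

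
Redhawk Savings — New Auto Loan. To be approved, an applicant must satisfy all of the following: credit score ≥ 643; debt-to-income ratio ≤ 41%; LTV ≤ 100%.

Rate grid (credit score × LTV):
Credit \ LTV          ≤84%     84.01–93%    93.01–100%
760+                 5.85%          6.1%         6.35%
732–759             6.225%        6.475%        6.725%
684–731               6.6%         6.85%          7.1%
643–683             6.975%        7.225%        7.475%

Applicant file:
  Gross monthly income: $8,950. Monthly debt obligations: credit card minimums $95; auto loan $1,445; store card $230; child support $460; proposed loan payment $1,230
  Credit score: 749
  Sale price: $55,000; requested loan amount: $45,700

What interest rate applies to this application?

6.225%

Credit score 749 ≥ 643; Total monthly debts = (95 + 1,445 + 230 + 460 + 1,230) = 3,460. Debt-to-income = 3,460/8,950 = 38.7% — meets 41% limit
LTV = 45,700/55,000 = 83.1% ≤ 100%
Score 749 is in the 732–759 band; LTV 83.1% is in the ≤84% band → 6.225%.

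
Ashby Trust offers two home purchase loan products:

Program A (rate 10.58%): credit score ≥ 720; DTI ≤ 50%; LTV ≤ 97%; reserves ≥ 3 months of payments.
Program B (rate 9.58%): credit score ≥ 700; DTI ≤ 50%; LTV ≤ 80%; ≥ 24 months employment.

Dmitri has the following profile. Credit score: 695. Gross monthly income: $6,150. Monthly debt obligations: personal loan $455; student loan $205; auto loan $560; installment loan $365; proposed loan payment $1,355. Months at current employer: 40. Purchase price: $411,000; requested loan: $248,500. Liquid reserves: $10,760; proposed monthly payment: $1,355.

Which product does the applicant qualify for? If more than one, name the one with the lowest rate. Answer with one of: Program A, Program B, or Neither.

Neither

Total debts = (455 + 205 + 560 + 365 + 1,355) = 2,940; DTI = 2,940/6,150 = 47.8%.
LTV = 248,500/411,000 = 60.5%.
Reserves = 10,760/1,355 = 7.9 months.
Program A: score 695 < 720; DTI 47.8% ≤ 50%; LTV 60.5% ≤ 97%; reserves 7.9 ≥ 3 mo → does not qualify.
Program B: score 695 < 700; DTI 47.8% ≤ 50%; LTV 60.5% ≤ 80%; employment 40 ≥ 24 mo → does not qualify.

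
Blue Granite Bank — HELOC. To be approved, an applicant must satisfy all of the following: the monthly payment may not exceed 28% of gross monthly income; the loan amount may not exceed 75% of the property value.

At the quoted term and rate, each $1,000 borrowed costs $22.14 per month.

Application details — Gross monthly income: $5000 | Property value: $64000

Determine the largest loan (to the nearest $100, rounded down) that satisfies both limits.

$48,000

Payment cap: 28% × $5,000 = $1,400/month.
At $22.14 per $1,000, that supports 1,400/22.14 × 1,000 ≈ $63,233 → $63,200.
LTV cap: 75% × $64,000 = $48,000 → $48,000.
Binding constraint: loan-to-value.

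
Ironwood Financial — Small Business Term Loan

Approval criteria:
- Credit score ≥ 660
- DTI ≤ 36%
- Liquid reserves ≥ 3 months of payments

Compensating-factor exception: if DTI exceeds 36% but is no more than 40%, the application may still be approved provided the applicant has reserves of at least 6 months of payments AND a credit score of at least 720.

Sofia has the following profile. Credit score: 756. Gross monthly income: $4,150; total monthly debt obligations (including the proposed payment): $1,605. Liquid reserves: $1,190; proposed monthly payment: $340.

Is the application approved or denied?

Denied

Credit score 756 ≥ 660 (meets base)
DTI: 1,605 ÷ 4,150 = 38.7%, over the 36% base limit.
Reserves = 1,190/340 = 3.5 months ≥ 3
38.7% falls in the override range (36%–40%), so the compensating-factor test applies.
Reserves 3.5 < 6 months; credit score 756 ≥ 720.
Override conditions not both satisfied; exception does not apply.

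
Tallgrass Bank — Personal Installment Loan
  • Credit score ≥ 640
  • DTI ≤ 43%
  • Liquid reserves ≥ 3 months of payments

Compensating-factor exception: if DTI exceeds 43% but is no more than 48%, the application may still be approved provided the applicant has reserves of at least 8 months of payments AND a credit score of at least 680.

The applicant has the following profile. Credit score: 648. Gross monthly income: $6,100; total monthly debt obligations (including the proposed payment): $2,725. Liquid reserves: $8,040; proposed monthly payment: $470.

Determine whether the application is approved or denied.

Denied

Credit score 648 ≥ 640 (meets base)
DTI: 2,725 ÷ 6,100 = 44.7%, over the 43% base limit.
Reserves: 8,040 ÷ 470 = 17.1 months (meets 3-month minimum)
44.7% falls in the override range (43%–48%), so the compensating-factor test applies.
Reserves 17.1 ≥ 8 months; credit score 648 < 680.
Override conditions not both satisfied; exception does not apply.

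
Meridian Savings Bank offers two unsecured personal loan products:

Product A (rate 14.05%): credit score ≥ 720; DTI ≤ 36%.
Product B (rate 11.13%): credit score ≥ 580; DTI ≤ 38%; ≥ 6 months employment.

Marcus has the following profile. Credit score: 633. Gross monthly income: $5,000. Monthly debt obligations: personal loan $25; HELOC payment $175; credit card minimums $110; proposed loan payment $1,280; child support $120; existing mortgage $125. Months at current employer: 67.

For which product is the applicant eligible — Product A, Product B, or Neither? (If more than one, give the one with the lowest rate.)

Product B

Total debts = (25 + 175 + 110 + 1,280 + 120 + 125) = 1,835; DTI = 1,835/5,000 = 36.7%.
Product A: score 633 < 720; DTI 36.7% > 36% → does not qualify.
Product B: score 633 ≥ 580; DTI 36.7% ≤ 38%; employment 67 ≥ 6 mo → qualifies.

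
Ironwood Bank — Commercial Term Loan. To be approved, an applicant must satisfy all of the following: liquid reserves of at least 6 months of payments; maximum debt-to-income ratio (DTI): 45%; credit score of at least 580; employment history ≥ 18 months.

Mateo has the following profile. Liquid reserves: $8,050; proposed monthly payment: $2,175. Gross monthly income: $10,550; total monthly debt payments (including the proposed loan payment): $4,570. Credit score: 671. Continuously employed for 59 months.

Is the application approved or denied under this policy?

Liquid reserves cover 8,050/2,175 = 3.7 months — < 6 required
DTI: 4,570 ÷ 10,550 = 43.3%, within the 45% cap
Credit score 671 ≥ 580 (meets)
Employment 59 ≥ 18 months
Fails on reserves.

Denied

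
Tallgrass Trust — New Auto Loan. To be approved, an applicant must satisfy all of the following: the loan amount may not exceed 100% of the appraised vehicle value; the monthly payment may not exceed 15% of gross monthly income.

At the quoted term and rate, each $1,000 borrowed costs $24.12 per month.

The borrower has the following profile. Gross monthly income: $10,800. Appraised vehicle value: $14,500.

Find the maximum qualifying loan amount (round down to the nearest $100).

$14,500

Payment cap: 15% × $10,800 = $1,620/month.
At $24.12 per $1,000, that supports 1,620/24.12 × 1,000 ≈ $67,164 → $67,100.
LTV cap: 100% × $14,500 = $14,500 → $14,500.
Binding constraint: loan-to-value.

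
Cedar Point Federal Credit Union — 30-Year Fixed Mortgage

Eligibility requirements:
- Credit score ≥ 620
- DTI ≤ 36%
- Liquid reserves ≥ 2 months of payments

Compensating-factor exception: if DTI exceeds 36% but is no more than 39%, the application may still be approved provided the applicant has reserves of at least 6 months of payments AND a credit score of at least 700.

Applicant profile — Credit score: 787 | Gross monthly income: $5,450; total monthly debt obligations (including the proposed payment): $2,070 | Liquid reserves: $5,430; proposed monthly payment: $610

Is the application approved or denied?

Credit score 787 ≥ 620 (meets base)
DTI: 2,070 ÷ 5,450 = 38%, over the 36% base limit.
Liquid reserves cover 5,430/610 = 8.9 months — ≥ 2 required
38% falls in the override range (36%–39%), so the compensating-factor test applies.
Override check — reserves: 8.9 mo (ok); score: 787 (ok).
Both compensating conditions met → exception applies.

Approved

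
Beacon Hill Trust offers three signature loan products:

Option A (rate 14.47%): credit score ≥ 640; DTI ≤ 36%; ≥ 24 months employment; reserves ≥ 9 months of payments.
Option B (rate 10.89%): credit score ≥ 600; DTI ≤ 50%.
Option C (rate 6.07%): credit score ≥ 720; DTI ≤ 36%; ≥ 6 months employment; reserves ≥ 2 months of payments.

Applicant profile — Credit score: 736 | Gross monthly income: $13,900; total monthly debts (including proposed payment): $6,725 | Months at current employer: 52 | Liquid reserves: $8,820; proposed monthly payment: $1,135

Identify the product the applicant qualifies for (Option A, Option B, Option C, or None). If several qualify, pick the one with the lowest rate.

Option B

DTI = 6,725/13,900 = 48.4%.
Reserves = 8,820/1,135 = 7.8 months.
Option A: score 736 ≥ 640; DTI 48.4% > 36%; employment 52 ≥ 24 mo; reserves 7.8 < 9 mo → does not qualify.
Option B: score 736 ≥ 600; DTI 48.4% ≤ 50% → qualifies.
Option C: score 736 ≥ 720; DTI 48.4% > 36%; employment 52 ≥ 6 mo; reserves 7.8 ≥ 2 mo → does not qualify.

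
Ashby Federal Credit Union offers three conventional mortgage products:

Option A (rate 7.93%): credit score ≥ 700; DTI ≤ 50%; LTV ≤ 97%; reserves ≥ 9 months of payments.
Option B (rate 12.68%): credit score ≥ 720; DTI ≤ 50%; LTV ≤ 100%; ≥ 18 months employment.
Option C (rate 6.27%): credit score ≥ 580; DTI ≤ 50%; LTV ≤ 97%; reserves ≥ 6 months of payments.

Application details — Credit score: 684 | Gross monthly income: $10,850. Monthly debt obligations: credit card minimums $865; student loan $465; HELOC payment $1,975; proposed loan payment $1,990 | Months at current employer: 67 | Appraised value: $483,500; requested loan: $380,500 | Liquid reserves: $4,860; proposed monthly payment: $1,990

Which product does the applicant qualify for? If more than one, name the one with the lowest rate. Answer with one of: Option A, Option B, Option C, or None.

None

Total debts = (865 + 465 + 1,975 + 1,990) = 5,295; DTI = 5,295/10,850 = 48.8%.
LTV = 380,500/483,500 = 78.7%.
Reserves = 4,860/1,990 = 2.4 months.
Option A: score 684 < 700; DTI 48.8% ≤ 50%; LTV 78.7% ≤ 97%; reserves 2.4 < 9 mo → does not qualify.
Option B: score 684 < 720; DTI 48.8% ≤ 50%; LTV 78.7% ≤ 100%; employment 67 ≥ 18 mo → does not qualify.
Option C: score 684 ≥ 580; DTI 48.8% ≤ 50%; LTV 78.7% ≤ 97%; reserves 2.4 < 6 mo → does not qualify.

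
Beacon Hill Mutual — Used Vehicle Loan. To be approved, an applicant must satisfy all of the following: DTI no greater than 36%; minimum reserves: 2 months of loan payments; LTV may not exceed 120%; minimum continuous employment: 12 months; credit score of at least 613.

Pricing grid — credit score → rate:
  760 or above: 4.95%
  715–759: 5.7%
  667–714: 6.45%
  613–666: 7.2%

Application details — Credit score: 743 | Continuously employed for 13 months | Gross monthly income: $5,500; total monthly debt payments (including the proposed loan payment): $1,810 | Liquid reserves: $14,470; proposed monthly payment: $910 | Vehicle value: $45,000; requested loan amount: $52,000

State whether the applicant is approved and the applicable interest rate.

Credit score 743 ≥ 613 (meets minimum)
Loan-to-value = 52,000/45,000 = 115.6% — pass (120% max)
Liquid reserves cover 14,470/910 = 15.9 months — ≥ 2 required
Debt-to-income = 1,810/5,500 = 32.9% — meets 36% limit
Employment 13 ≥ 12 months
All requirements met. Score 743 falls in the 715–759 tier → 5.7%.

Approved at 5.7%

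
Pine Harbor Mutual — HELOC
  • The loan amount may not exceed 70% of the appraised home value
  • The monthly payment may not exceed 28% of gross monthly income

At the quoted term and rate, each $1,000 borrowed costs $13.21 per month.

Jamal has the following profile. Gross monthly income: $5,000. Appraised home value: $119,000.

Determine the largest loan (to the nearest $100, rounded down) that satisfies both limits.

$83,300

Payment cap: 28% × $5,000 = $1,400/month.
At $13.21 per $1,000, that supports 1,400/13.21 × 1,000 ≈ $105,980 → $105,900.
LTV cap: 70% × $119,000 = $83,300 → $83,300.
Binding constraint: loan-to-value.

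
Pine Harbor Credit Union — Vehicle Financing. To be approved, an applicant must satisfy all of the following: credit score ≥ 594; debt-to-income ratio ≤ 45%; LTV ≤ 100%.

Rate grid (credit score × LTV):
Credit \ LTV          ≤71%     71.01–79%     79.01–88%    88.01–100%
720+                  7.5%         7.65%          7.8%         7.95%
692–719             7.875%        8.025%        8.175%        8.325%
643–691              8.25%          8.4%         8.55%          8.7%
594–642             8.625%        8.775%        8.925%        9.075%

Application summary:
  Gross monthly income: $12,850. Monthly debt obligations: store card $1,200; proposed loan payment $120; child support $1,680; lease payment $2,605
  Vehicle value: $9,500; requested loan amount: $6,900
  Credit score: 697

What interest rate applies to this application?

8.025%

Credit score 697 ≥ 594; Total monthly debts = (1,200 + 120 + 1,680 + 2,605) = 5,605. DTI: 5,605 ÷ 12,850 = 43.6%, within the 45% cap
Loan-to-value = 6,900/9,500 = 72.6% — pass (100% max)
Row: 697 falls in 692–719. Column: 72.6% falls in 71.01–79%. Rate = 8.025%.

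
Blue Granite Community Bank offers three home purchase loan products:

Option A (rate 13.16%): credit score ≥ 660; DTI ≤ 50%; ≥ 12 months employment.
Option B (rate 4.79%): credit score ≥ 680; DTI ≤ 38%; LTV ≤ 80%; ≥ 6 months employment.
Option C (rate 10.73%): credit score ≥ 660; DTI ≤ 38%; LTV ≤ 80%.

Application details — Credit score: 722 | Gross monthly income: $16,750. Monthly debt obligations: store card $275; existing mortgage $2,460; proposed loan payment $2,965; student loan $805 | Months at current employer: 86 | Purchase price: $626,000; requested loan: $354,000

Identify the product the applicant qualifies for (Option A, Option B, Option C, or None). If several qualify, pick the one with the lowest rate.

Option A

Total debts = (275 + 2,460 + 2,965 + 805) = 6,505; DTI = 6,505/16,750 = 38.8%.
LTV = 354,000/626,000 = 56.5%.
Option A: score 722 ≥ 660; DTI 38.8% ≤ 50%; employment 86 ≥ 12 mo → qualifies.
Option B: score 722 ≥ 680; DTI 38.8% > 38%; LTV 56.5% ≤ 80%; employment 86 ≥ 6 mo → does not qualify.
Option C: score 722 ≥ 660; DTI 38.8% > 38%; LTV 56.5% ≤ 80% → does not qualify.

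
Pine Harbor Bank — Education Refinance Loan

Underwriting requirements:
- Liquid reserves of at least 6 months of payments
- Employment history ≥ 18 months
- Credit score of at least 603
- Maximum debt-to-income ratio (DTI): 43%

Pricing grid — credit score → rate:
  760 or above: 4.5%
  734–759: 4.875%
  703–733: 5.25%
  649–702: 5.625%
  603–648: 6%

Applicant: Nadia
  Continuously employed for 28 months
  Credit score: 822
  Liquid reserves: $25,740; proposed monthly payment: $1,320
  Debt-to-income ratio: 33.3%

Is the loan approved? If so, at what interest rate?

Approved at 4.5%

Credit score 822 ≥ 603 (meets minimum)
Debt-to-income 33.3% vs 43% cap — pass
Reserves = 25,740/1,320 = 19.5 months ≥ 6
Employment 28 ≥ 18 months
All requirements met. Score 822 falls in the 760 or above tier → 4.5%.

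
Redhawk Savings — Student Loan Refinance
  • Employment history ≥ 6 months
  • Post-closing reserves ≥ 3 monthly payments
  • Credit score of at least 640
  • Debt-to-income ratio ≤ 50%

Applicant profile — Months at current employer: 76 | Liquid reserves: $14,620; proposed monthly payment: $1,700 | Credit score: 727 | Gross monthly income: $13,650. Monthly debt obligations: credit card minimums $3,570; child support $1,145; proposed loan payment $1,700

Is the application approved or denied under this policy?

Approved

Employment 76 ≥ 6 months
Liquid reserves cover 14,620/1,700 = 8.6 months — ≥ 3 required
Credit score 727 ≥ 640 (meets)
Total monthly debts = (3,570 + 1,145 + 1,700) = 6,415. DTI: 6,415 ÷ 13,650 = 47%, within the 50% cap
All criteria satisfied.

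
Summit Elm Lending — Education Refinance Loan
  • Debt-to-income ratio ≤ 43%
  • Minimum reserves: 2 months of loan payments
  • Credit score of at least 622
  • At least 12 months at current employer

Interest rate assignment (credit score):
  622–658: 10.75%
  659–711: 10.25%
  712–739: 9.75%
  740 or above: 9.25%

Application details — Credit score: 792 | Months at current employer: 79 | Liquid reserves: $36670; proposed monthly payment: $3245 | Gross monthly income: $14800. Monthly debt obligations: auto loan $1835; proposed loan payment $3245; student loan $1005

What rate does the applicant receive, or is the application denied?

Credit score 792 ≥ 622 (meets minimum)
Reserves: 36,670 ÷ 3,245 = 11.3 months (meets 2-month minimum)
Employment 79 ≥ 12 months
Total monthly debts = (1,835 + 3,245 + 1,005) = 6,085. Debt-to-income = 6,085/14,800 = 41.1% — meets 43% limit
All requirements met. Score 792 falls in the 740 or above tier → 9.25%.

Approved at 9.25%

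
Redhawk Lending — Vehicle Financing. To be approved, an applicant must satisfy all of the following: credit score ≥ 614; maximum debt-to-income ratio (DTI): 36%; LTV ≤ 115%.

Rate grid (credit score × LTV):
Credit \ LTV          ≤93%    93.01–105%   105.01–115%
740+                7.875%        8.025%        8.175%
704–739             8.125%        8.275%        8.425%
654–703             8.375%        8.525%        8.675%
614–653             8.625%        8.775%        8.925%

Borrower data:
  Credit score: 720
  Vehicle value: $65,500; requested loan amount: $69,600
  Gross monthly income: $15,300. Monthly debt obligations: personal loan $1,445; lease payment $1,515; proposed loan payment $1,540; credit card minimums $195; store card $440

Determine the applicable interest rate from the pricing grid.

8.425%

Credit score 720 ≥ 614; Total monthly debts = (1,445 + 1,515 + 1,540 + 195 + 440) = 5,135. DTI = 5,135/15,300 = 33.6% ≤ 36%
LTV = 69,600/65,500 = 106.3% ≤ 115%
Row: 720 falls in 704–739. Column: 106.3% falls in 105.01–115%. Rate = 8.425%.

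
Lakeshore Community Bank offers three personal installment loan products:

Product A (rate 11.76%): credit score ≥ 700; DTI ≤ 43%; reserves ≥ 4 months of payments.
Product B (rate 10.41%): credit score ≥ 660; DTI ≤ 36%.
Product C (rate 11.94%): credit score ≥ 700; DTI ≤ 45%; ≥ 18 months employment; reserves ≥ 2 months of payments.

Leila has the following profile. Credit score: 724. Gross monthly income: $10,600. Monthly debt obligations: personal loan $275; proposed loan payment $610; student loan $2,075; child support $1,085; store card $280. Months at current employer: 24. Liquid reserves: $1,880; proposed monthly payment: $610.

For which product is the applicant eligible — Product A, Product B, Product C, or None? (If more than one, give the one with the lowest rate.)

Total debts = (275 + 610 + 2,075 + 1,085 + 280) = 4,325; DTI = 4,325/10,600 = 40.8%.
Reserves = 1,880/610 = 3.1 months.
Product A: score 724 ≥ 700; DTI 40.8% ≤ 43%; reserves 3.1 < 4 mo → does not qualify.
Product B: score 724 ≥ 660; DTI 40.8% > 36% → does not qualify.
Product C: score 724 ≥ 700; DTI 40.8% ≤ 45%; employment 24 ≥ 18 mo; reserves 3.1 ≥ 2 mo → qualifies.

Product C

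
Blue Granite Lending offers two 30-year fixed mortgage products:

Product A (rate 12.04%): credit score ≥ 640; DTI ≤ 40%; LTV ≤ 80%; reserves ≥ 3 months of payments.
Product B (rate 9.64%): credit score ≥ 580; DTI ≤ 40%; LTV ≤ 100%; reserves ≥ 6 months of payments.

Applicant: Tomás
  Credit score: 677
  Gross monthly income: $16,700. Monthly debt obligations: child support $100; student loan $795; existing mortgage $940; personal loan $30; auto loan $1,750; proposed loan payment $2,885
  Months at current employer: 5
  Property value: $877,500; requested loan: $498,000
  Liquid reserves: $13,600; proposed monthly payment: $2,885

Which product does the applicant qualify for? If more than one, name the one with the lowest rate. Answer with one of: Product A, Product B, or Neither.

Product A

Total debts = (100 + 795 + 940 + 30 + 1,750 + 2,885) = 6,500; DTI = 6,500/16,700 = 38.9%.
LTV = 498,000/877,500 = 56.8%.
Reserves = 13,600/2,885 = 4.7 months.
Product A: score 677 ≥ 640; DTI 38.9% ≤ 40%; LTV 56.8% ≤ 80%; reserves 4.7 ≥ 3 mo → qualifies.
Product B: score 677 ≥ 580; DTI 38.9% ≤ 40%; LTV 56.8% ≤ 100%; reserves 4.7 < 6 mo → does not qualify.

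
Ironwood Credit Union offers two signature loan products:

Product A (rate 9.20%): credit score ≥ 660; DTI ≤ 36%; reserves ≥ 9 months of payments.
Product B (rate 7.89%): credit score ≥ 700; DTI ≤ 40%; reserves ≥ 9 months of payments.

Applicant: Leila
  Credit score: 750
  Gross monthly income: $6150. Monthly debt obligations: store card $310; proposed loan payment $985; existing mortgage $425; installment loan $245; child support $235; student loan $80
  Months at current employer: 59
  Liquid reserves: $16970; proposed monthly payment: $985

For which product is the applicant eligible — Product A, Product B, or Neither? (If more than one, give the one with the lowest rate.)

Product B

Total debts = (310 + 985 + 425 + 245 + 235 + 80) = 2,280; DTI = 2,280/6,150 = 37.1%.
Reserves = 16,970/985 = 17.2 months.
Product A: score 750 ≥ 660; DTI 37.1% > 36%; reserves 17.2 ≥ 9 mo → does not qualify.
Product B: score 750 ≥ 700; DTI 37.1% ≤ 40%; reserves 17.2 ≥ 9 mo → qualifies.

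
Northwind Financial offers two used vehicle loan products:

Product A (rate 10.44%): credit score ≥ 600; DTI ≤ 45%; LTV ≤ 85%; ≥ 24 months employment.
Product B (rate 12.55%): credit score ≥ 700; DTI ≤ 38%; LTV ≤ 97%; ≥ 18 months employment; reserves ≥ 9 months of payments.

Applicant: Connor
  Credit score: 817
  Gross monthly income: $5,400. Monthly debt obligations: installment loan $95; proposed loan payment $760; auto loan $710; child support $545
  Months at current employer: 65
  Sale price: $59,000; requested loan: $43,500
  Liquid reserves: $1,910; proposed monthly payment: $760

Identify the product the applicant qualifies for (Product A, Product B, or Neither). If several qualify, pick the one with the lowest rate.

Product A

Total debts = (95 + 760 + 710 + 545) = 2,110; DTI = 2,110/5,400 = 39.1%.
LTV = 43,500/59,000 = 73.7%.
Reserves = 1,910/760 = 2.5 months.
Product A: score 817 ≥ 600; DTI 39.1% ≤ 45%; LTV 73.7% ≤ 85%; employment 65 ≥ 24 mo → qualifies.
Product B: score 817 ≥ 700; DTI 39.1% > 38%; LTV 73.7% ≤ 97%; employment 65 ≥ 18 mo; reserves 2.5 < 9 mo → does not qualify.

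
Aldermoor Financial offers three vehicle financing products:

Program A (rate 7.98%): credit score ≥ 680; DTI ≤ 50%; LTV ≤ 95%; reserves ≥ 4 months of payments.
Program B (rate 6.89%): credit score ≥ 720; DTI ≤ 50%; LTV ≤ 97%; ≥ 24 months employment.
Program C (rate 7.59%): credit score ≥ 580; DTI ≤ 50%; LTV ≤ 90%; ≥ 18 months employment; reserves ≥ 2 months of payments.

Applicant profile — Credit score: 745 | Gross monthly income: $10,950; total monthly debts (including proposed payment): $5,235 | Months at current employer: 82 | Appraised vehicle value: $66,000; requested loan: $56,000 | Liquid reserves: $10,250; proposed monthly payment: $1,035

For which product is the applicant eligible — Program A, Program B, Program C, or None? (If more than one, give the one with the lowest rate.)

DTI = 5,235/10,950 = 47.8%.
LTV = 56,000/66,000 = 84.8%.
Reserves = 10,250/1,035 = 9.9 months.
Program A: score 745 ≥ 680; DTI 47.8% ≤ 50%; LTV 84.8% ≤ 95%; reserves 9.9 ≥ 4 mo → qualifies.
Program B: score 745 ≥ 720; DTI 47.8% ≤ 50%; LTV 84.8% ≤ 97%; employment 82 ≥ 24 mo → qualifies.
Program C: score 745 ≥ 580; DTI 47.8% ≤ 50%; LTV 84.8% ≤ 90%; employment 82 ≥ 18 mo; reserves 9.9 ≥ 2 mo → qualifies.
Qualifying: Program A, Program B, Program C. Lowest rate is 6.89% → Program B.

Program B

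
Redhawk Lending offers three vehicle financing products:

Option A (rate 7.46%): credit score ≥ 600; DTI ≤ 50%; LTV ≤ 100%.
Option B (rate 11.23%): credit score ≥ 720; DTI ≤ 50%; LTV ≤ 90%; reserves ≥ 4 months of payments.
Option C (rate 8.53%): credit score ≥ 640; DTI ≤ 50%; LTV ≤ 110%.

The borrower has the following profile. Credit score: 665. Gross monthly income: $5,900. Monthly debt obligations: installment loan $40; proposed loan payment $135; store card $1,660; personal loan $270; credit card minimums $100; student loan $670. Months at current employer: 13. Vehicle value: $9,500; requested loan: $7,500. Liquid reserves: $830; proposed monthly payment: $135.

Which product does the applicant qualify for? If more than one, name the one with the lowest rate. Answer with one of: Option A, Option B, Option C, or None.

Total debts = (40 + 135 + 1,660 + 270 + 100 + 670) = 2,875; DTI = 2,875/5,900 = 48.7%.
LTV = 7,500/9,500 = 78.9%.
Reserves = 830/135 = 6.1 months.
Option A: score 665 ≥ 600; DTI 48.7% ≤ 50%; LTV 78.9% ≤ 100% → qualifies.
Option B: score 665 < 720; DTI 48.7% ≤ 50%; LTV 78.9% ≤ 90%; reserves 6.1 ≥ 4 mo → does not qualify.
Option C: score 665 ≥ 640; DTI 48.7% ≤ 50%; LTV 78.9% ≤ 110% → qualifies.
Qualifying: Option A, Option C. Lowest rate is 7.46% → Option A.

Option A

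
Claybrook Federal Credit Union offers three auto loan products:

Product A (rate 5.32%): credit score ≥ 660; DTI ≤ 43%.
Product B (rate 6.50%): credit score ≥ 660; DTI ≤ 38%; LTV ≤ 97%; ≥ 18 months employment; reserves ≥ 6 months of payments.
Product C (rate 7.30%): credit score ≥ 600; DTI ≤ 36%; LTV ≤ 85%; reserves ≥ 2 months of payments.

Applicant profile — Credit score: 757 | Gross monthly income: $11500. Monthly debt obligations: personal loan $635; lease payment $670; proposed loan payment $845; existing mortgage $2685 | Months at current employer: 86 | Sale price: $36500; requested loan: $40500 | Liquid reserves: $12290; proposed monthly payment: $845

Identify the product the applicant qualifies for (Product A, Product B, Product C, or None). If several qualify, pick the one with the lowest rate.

Total debts = (635 + 670 + 845 + 2,685) = 4,835; DTI = 4,835/11,500 = 42%.
LTV = 40,500/36,500 = 111%.
Reserves = 12,290/845 = 14.5 months.
Product A: score 757 ≥ 660; DTI 42% ≤ 43% → qualifies.
Product B: score 757 ≥ 660; DTI 42% > 38%; LTV 111% > 97%; employment 86 ≥ 18 mo; reserves 14.5 ≥ 6 mo → does not qualify.
Product C: score 757 ≥ 600; DTI 42% > 36%; LTV 111% > 85%; reserves 14.5 ≥ 2 mo → does not qualify.

Product A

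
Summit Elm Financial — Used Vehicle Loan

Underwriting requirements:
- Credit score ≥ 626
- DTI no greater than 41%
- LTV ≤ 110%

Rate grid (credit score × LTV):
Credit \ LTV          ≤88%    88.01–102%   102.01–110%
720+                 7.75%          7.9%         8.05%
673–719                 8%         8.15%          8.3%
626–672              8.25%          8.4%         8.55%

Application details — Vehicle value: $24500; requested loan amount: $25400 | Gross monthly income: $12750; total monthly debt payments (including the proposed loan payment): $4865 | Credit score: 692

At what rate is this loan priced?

Credit score 692 ≥ 626; Debt-to-income = 4,865/12,750 = 38.2% — meets 41% limit
Loan-to-value = 25,400/24,500 = 103.7% — pass (110% max)
Score 692 is in the 673–719 band; LTV 103.7% is in the 102.01–110% band → 8.3%.

8.3%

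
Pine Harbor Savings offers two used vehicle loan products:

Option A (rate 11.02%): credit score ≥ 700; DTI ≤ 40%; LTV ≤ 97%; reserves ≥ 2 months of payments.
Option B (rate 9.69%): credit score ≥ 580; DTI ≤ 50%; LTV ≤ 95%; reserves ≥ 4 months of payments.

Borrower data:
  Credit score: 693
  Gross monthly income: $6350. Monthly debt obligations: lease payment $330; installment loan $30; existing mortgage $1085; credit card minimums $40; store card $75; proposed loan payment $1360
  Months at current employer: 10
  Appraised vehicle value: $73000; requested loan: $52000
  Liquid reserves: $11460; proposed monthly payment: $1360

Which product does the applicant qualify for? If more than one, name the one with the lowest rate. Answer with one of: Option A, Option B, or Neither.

Total debts = (330 + 30 + 1,085 + 40 + 75 + 1,360) = 2,920; DTI = 2,920/6,350 = 46%.
LTV = 52,000/73,000 = 71.2%.
Reserves = 11,460/1,360 = 8.4 months.
Option A: score 693 < 700; DTI 46% > 40%; LTV 71.2% ≤ 97%; reserves 8.4 ≥ 2 mo → does not qualify.
Option B: score 693 ≥ 580; DTI 46% ≤ 50%; LTV 71.2% ≤ 95%; reserves 8.4 ≥ 4 mo → qualifies.

Option B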